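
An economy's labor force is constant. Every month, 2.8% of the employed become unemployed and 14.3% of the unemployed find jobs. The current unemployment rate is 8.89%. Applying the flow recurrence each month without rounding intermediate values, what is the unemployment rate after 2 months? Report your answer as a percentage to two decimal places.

Unemployment rate after two months ≈ 11.23%.

With a fixed labor force, u_{t+1} = u_t + s·(1−u_t) − f·u_t = u_t·(1−s−f) + s.
Here 1−s−f = 0.829 and s = 0.028.
u_1 = 0.088900 × 0.829 + 0.028 = 0.101698.
u_2 = 0.101698 × 0.829 + 0.028 = 0.112308.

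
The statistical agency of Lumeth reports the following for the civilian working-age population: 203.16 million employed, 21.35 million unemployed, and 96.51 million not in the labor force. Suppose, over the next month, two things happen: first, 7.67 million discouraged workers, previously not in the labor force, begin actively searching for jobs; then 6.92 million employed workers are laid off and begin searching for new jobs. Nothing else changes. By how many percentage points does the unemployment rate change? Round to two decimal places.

Initially, labor force = 203.16 + 21.35 = 224.51 million, so u = 21.35/224.51 = 9.51%.
After the first change, unemployed and labor force both rise by 7.67 → E = 203.16, U = 29.02, labor force = 232.18 million.
After the second change, employed falls and unemployed rises by 6.92; labor force unchanged → E = 196.24, U = 35.94, labor force = 232.18 million.
New unemployment rate = 35.94 / 232.18 = 15.48%.
Change = 15.48% − 9.51% = +5.97 percentage points.

The unemployment rate changes by +5.97 percentage points.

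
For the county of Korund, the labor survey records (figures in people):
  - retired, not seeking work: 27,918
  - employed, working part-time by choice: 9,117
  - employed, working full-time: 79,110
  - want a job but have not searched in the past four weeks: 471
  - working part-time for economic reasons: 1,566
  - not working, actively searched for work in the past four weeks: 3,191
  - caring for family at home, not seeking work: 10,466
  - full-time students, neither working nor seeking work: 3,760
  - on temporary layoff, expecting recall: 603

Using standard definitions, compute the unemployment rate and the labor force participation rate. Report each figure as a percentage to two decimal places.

Unemployment rate ≈ 4.05%; labor force participation rate ≈ 68.71%.

Employed = 9,117 + 79,110 + 1,566 = 89,793 (anyone who worked, including part-time for economic reasons, counts as employed).
Unemployed = 3,191 + 603 = 3,794 (jobless and actively searching, or on temporary layoff).
Labor force = 89,793 + 3,794 = 93,587.
Not in labor force = 27,918 + 471 + 10,466 + 3,760 = 42,615 (those not working and not actively searching are outside the labor force — including those who want a job but have given up searching).
Civilian working-age population = 93,587 + 42,615 = 136,202.
Unemployment rate = 3,794 / 93,587 = 4.05%.
Labor force participation rate = 93,587 / 136,202 = 68.71%.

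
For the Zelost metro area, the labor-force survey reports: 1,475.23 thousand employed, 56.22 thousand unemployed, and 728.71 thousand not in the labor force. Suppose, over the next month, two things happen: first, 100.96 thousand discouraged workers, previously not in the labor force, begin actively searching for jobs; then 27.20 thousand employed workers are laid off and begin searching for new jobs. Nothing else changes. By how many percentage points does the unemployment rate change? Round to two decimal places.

Initially, labor force = 1,475.23 + 56.22 = 1,531.45 thousand, so u = 56.22/1,531.45 = 3.67%.
After the first change, unemployed and labor force both rise by 100.96 → E = 1,475.23, U = 157.18, labor force = 1,632.41 thousand.
After the second change, employed falls and unemployed rises by 27.20; labor force unchanged → E = 1,448.03, U = 184.38, labor force = 1,632.41 thousand.
New unemployment rate = 184.38 / 1,632.41 = 11.29%.
Change = 11.29% − 3.67% = +7.62 percentage points.

The unemployment rate changes by +7.62 percentage points.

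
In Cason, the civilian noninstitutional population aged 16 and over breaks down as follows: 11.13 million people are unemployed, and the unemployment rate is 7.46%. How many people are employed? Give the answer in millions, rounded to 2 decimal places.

About 138.07 million are employed.

Labor force = U / u = 11.13 / 0.0746 ≈ 149.20 million.
Employed = labor force − unemployed = 149.20 − 11.13 = 138.07 million.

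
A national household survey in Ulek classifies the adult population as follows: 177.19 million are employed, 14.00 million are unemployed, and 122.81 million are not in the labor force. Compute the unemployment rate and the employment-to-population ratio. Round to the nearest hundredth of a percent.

Labor force = employed + unemployed = 177.19 + 14.00 = 191.19 million.
Working-age population = 191.19 + 122.81 = 314.00 million.
Unemployment rate = 14.00 / 191.19 = 7.32%.
Employment-population ratio = 177.19 / 314.00 = 56.43%.

Unemployment rate ≈ 7.32%; employment-population ratio ≈ 56.43%.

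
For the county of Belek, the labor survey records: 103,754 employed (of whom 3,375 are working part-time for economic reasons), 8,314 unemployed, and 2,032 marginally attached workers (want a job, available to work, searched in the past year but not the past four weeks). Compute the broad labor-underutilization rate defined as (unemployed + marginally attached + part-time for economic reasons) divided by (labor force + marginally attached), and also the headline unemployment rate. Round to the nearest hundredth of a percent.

Broad underutilization rate ≈ 12.03%; headline unemployment rate ≈ 7.42%.

Labor force = 103,754 + 8,314 = 112,068.
Numerator = 8,314 + 2,032 + 3,375 = 13,721.
Denominator = 112,068 + 2,032 = 114,100.
Broad rate = 13,721 / 114,100 = 12.03%.
Headline unemployment rate = 8,314 / 112,068 = 7.42%.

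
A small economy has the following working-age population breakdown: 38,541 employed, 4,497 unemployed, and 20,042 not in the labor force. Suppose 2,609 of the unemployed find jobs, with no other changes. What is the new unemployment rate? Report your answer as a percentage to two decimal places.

Initially, labor force = 38,541 + 4,497 = 43,038, so u = 4,497/43,038 = 10.45%.
After the change, unemployed falls and employed rises by 2,609; labor force unchanged → E = 41,150, U = 1,888, labor force = 43,038.
New unemployment rate = 1,888 / 43,038 = 4.39%.

New unemployment rate ≈ 4.39%.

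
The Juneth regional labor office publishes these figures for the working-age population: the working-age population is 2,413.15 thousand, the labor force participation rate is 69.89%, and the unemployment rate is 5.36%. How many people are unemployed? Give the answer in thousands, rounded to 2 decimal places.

Labor force = 0.6989 × 2,413.15 = 1,686.55 thousand.
Unemployed = 0.0536 × 1,686.55 ≈ 90.40 thousand.

About 90.40 thousand are unemployed.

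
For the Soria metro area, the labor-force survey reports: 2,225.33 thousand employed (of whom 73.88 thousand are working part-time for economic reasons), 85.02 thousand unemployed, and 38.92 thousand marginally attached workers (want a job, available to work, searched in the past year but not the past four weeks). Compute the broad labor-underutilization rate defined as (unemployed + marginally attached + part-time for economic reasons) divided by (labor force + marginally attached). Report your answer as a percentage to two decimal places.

Broad underutilization rate ≈ 8.42%.

Labor force = 2,225.33 + 85.02 = 2,310.35 thousand.
Numerator = 85.02 + 38.92 + 73.88 = 197.82 thousand.
Denominator = 2,310.35 + 38.92 = 2,349.27 thousand.
Broad rate = 197.82 / 2,349.27 = 8.42%.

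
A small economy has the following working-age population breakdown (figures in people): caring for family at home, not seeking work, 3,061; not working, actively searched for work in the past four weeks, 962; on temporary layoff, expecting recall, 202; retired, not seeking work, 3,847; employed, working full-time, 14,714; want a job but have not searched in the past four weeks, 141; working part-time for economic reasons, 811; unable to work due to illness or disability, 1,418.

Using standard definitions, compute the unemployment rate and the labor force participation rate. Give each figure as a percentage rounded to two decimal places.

Employed = 14,714 + 811 = 15,525 (anyone who worked, including part-time for economic reasons, counts as employed).
Unemployed = 962 + 202 = 1,164 (jobless and actively searching, or on temporary layoff).
Labor force = 15,525 + 1,164 = 16,689.
Not in labor force = 3,061 + 3,847 + 141 + 1,418 = 8,467 (those not working and not actively searching are outside the labor force — including those who want a job but have given up searching).
Civilian working-age population = 16,689 + 8,467 = 25,156.
Unemployment rate = 1,164 / 16,689 = 6.97%.
Labor force participation rate = 16,689 / 25,156 = 66.34%.

Unemployment rate ≈ 6.97%; labor force participation rate ≈ 66.34%.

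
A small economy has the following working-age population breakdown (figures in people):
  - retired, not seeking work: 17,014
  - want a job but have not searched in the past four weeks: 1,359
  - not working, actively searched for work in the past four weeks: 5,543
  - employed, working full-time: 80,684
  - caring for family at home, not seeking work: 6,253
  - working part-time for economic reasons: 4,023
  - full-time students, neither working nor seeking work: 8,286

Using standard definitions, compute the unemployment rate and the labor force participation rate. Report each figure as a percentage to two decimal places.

Employed = 80,684 + 4,023 = 84,707 (anyone who worked, including part-time for economic reasons, counts as employed).
Unemployed = 5,543.
Labor force = 84,707 + 5,543 = 90,250.
Not in labor force = 17,014 + 1,359 + 6,253 + 8,286 = 32,912 (those not working and not actively searching are outside the labor force — including those who want a job but have given up searching).
Civilian working-age population = 90,250 + 32,912 = 123,162.
Unemployment rate = 5,543 / 90,250 = 6.14%.
Labor force participation rate = 90,250 / 123,162 = 73.28%.

Unemployment rate ≈ 6.14%; labor force participation rate ≈ 73.28%.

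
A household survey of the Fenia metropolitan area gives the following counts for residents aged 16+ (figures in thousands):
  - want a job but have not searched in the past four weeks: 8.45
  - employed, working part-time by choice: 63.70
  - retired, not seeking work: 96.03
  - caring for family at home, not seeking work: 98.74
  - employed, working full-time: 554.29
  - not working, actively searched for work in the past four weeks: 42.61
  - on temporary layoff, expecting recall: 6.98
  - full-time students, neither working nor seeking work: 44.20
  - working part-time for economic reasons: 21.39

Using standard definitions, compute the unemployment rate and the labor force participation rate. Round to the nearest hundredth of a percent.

Unemployment rate ≈ 7.20%; labor force participation rate ≈ 73.58%.

Employed = 63.70 + 554.29 + 21.39 = 639.38 thousand (anyone who worked, including part-time for economic reasons, counts as employed).
Unemployed = 42.61 + 6.98 = 49.59 thousand (jobless and actively searching, or on temporary layoff).
Labor force = 639.38 + 49.59 = 688.97 thousand.
Not in labor force = 8.45 + 96.03 + 98.74 + 44.20 = 247.42 thousand (those not working and not actively searching are outside the labor force — including those who want a job but have given up searching).
Civilian working-age population = 688.97 + 247.42 = 936.39 thousand.
Unemployment rate = 49.59 / 688.97 = 7.20%.
Labor force participation rate = 688.97 / 936.39 = 73.58%.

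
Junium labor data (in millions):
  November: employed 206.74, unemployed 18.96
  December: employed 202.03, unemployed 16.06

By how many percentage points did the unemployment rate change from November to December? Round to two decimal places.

November: labor force = 206.74 + 18.96 = 225.70; u = 18.96/225.70 = 8.40%.
December: labor force = 202.03 + 16.06 = 218.09; u = 16.06/218.09 = 7.36%.
Change = 7.36% − 8.40% = −1.04 pp.

The unemployment rate changed by −1.04 percentage points.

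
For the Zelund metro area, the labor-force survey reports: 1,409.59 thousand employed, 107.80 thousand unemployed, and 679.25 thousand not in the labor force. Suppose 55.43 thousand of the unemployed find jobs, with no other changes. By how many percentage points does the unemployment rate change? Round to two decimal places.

Initially, labor force = 1,409.59 + 107.80 = 1,517.39 thousand, so u = 107.80/1,517.39 = 7.10%.
After the change, unemployed falls and employed rises by 55.43; labor force unchanged → E = 1,465.02, U = 52.37, labor force = 1,517.39 thousand.
New unemployment rate = 52.37 / 1,517.39 = 3.45%.
Change = 3.45% − 7.10% = −3.65 percentage points.

The unemployment rate changes by −3.65 percentage points.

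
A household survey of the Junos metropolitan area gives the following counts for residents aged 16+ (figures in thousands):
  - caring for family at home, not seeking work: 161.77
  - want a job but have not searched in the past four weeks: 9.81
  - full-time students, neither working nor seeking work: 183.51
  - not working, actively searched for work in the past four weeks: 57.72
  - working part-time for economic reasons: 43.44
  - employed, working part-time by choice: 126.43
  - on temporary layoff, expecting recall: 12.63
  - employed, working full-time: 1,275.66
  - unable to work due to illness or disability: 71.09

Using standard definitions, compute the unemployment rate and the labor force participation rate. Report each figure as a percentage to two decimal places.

Employed = 43.44 + 126.43 + 1,275.66 = 1,445.53 thousand (anyone who worked, including part-time for economic reasons, counts as employed).
Unemployed = 57.72 + 12.63 = 70.35 thousand (jobless and actively searching, or on temporary layoff).
Labor force = 1,445.53 + 70.35 = 1,515.88 thousand.
Not in labor force = 161.77 + 9.81 + 183.51 + 71.09 = 426.18 thousand (those not working and not actively searching are outside the labor force — including those who want a job but have given up searching).
Civilian working-age population = 1,515.88 + 426.18 = 1,942.06 thousand.
Unemployment rate = 70.35 / 1,515.88 = 4.64%.
Labor force participation rate = 1,515.88 / 1,942.06 = 78.06%.

Unemployment rate ≈ 4.64%; labor force participation rate ≈ 78.06%.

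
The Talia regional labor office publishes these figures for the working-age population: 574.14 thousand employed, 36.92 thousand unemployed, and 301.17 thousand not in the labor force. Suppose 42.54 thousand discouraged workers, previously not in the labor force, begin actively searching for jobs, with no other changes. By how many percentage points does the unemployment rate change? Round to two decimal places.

The unemployment rate changes by +6.12 percentage points.

Initially, labor force = 574.14 + 36.92 = 611.06 thousand, so u = 36.92/611.06 = 6.04%.
After the change, unemployed and labor force both rise by 42.54 → E = 574.14, U = 79.46, labor force = 653.60 thousand.
New unemployment rate = 79.46 / 653.60 = 12.16%.
Change = 12.16% − 6.04% = +6.12 percentage points.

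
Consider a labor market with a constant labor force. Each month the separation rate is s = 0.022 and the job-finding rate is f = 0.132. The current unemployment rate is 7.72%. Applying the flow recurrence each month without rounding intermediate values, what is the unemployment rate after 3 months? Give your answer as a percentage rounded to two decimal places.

With a fixed labor force, u_{t+1} = u_t + s·(1−u_t) − f·u_t = u_t·(1−s−f) + s.
Here 1−s−f = 0.846 and s = 0.022.
u_1 = 0.077200 × 0.846 + 0.022 = 0.087311.
u_2 = 0.087311 × 0.846 + 0.022 = 0.095865.
u_3 = 0.095865 × 0.846 + 0.022 = 0.103102.

Unemployment rate after three months ≈ 10.31%.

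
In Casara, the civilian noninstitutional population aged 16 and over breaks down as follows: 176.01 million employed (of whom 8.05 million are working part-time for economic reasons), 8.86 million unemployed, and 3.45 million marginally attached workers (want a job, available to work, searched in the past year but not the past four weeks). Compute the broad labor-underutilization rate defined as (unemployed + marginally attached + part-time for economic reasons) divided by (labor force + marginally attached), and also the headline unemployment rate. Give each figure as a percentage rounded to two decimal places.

Labor force = 176.01 + 8.86 = 184.87 million.
Numerator = 8.86 + 3.45 + 8.05 = 20.36 million.
Denominator = 184.87 + 3.45 = 188.32 million.
Broad rate = 20.36 / 188.32 = 10.81%.
Headline unemployment rate = 8.86 / 184.87 = 4.79%.

Broad underutilization rate ≈ 10.81%; headline unemployment rate ≈ 4.79%.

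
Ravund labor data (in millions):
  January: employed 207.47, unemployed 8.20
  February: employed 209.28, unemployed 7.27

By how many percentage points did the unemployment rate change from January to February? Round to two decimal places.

January: labor force = 207.47 + 8.20 = 215.67; u = 8.20/215.67 = 3.80%.
February: labor force = 209.28 + 7.27 = 216.55; u = 7.27/216.55 = 3.36%.
Change = 3.36% − 3.80% = −0.44 pp.

The unemployment rate changed by −0.44 percentage points.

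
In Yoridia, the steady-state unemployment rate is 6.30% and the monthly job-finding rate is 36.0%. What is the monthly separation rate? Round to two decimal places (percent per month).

Separation rate ≈ 2.42% per month.

From u* = s/(s+f): s = u·f/(1−u).
s = 0.0630 × 36.0 / (1 − 0.0630) = 2.2680 / 0.9370 ≈ 2.42% per month.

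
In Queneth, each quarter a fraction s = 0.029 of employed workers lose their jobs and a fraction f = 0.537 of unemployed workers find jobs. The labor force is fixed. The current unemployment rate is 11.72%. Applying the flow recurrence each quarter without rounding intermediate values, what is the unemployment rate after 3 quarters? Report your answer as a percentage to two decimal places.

Unemployment rate after three quarters ≈ 5.66%.

With a fixed labor force, u_{t+1} = u_t + s·(1−u_t) − f·u_t = u_t·(1−s−f) + s.
Here 1−s−f = 0.434 and s = 0.029.
u_1 = 0.117200 × 0.434 + 0.029 = 0.079865.
u_2 = 0.079865 × 0.434 + 0.029 = 0.063661.
u_3 = 0.063661 × 0.434 + 0.029 = 0.056629.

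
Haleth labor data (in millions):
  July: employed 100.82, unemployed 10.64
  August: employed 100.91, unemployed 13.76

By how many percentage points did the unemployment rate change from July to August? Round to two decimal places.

The unemployment rate changed by +2.45 percentage points.

July: labor force = 100.82 + 10.64 = 111.46; u = 10.64/111.46 = 9.55%.
August: labor force = 100.91 + 13.76 = 114.67; u = 13.76/114.67 = 12.00%.
Change = 12.00% − 9.55% = +2.45 pp.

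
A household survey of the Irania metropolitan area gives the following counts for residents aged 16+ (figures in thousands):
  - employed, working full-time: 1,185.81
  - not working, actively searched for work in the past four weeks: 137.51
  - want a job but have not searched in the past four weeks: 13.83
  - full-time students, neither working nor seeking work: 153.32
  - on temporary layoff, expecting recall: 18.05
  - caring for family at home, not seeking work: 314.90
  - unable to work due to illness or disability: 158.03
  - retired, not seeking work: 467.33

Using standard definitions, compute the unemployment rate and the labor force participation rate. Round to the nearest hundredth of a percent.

Employed = 1,185.81 thousand.
Unemployed = 137.51 + 18.05 = 155.56 thousand (jobless and actively searching, or on temporary layoff).
Labor force = 1,185.81 + 155.56 = 1,341.37 thousand.
Not in labor force = 13.83 + 153.32 + 314.90 + 158.03 + 467.33 = 1,107.41 thousand (those not working and not actively searching are outside the labor force — including those who want a job but have given up searching).
Civilian working-age population = 1,341.37 + 1,107.41 = 2,448.78 thousand.
Unemployment rate = 155.56 / 1,341.37 = 11.60%.
Labor force participation rate = 1,341.37 / 2,448.78 = 54.78%.

Unemployment rate ≈ 11.60%; labor force participation rate ≈ 54.78%.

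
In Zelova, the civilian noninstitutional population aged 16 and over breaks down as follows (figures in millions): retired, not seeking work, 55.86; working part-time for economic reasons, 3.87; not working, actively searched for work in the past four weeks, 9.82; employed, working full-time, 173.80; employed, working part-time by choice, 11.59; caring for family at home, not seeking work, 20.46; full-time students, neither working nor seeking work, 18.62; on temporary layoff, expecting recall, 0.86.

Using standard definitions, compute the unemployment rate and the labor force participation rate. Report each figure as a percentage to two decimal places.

Employed = 3.87 + 173.80 + 11.59 = 189.26 million (anyone who worked, including part-time for economic reasons, counts as employed).
Unemployed = 9.82 + 0.86 = 10.68 million (jobless and actively searching, or on temporary layoff).
Labor force = 189.26 + 10.68 = 199.94 million.
Not in labor force = 55.86 + 20.46 + 18.62 = 94.94 million (those not working and not actively searching are outside the labor force).
Civilian working-age population = 199.94 + 94.94 = 294.88 million.
Unemployment rate = 10.68 / 199.94 = 5.34%.
Labor force participation rate = 199.94 / 294.88 = 67.80%.

Unemployment rate ≈ 5.34%; labor force participation rate ≈ 67.80%.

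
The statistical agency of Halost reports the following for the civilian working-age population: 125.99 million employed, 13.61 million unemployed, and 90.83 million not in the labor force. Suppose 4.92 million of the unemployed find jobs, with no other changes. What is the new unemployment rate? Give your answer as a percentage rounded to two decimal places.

New unemployment rate ≈ 6.22%.

Initially, labor force = 125.99 + 13.61 = 139.60 million, so u = 13.61/139.60 = 9.75%.
After the change, unemployed falls and employed rises by 4.92; labor force unchanged → E = 130.91, U = 8.69, labor force = 139.60 million.
New unemployment rate = 8.69 / 139.60 = 6.22%.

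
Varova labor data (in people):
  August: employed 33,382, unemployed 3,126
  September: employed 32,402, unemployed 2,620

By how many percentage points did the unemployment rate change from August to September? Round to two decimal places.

August: labor force = 33,382 + 3,126 = 36,508; u = 3,126/36,508 = 8.56%.
September: labor force = 32,402 + 2,620 = 35,022; u = 2,620/35,022 = 7.48%.
Change = 7.48% − 8.56% = −1.08 pp.

The unemployment rate changed by −1.08 percentage points.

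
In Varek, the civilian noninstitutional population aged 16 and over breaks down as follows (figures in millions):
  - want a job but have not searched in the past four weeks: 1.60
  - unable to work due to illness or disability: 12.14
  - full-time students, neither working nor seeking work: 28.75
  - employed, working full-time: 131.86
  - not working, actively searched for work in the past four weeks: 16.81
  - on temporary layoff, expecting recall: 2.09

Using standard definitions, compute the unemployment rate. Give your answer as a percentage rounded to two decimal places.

Unemployment rate ≈ 12.54%.

Employed = 131.86 million.
Unemployed = 16.81 + 2.09 = 18.90 million (jobless and actively searching, or on temporary layoff).
Labor force = 131.86 + 18.90 = 150.76 million.
Unemployment rate = 18.90 / 150.76 = 12.54%.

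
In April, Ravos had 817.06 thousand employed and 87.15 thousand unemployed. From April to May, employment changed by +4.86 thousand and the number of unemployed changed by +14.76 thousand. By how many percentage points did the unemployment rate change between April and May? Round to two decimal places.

April: labor force = 817.06 + 87.15 = 904.21; u = 87.15/904.21 = 9.64%.
May: labor force = 821.92 + 101.91 = 923.83; u = 101.91/923.83 = 11.03%.
Change = 11.03% − 9.64% = +1.39 pp.

The unemployment rate changed by +1.39 percentage points.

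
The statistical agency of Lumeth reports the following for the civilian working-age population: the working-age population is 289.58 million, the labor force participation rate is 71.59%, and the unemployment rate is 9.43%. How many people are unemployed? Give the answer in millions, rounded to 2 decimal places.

Labor force = 0.7159 × 289.58 = 207.31 million.
Unemployed = 0.0943 × 207.31 ≈ 19.55 million.

About 19.55 million are unemployed.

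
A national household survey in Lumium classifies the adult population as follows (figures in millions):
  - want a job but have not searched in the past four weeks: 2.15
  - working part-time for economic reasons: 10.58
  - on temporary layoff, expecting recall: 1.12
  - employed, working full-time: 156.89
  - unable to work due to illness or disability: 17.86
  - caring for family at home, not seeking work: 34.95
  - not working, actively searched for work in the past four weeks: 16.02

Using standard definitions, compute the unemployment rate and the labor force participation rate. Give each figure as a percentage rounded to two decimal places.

Unemployment rate ≈ 9.28%; labor force participation rate ≈ 77.06%.

Employed = 10.58 + 156.89 = 167.47 million (anyone who worked, including part-time for economic reasons, counts as employed).
Unemployed = 1.12 + 16.02 = 17.14 million (jobless and actively searching, or on temporary layoff).
Labor force = 167.47 + 17.14 = 184.61 million.
Not in labor force = 2.15 + 17.86 + 34.95 = 54.96 million (those not working and not actively searching are outside the labor force — including those who want a job but have given up searching).
Civilian working-age population = 184.61 + 54.96 = 239.57 million.
Unemployment rate = 17.14 / 184.61 = 9.28%.
Labor force participation rate = 184.61 / 239.57 = 77.06%.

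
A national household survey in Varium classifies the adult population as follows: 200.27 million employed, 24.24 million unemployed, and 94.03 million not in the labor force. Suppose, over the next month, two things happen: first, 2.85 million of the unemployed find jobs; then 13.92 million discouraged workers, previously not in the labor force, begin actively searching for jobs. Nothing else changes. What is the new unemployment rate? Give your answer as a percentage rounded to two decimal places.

Initially, labor force = 200.27 + 24.24 = 224.51 million, so u = 24.24/224.51 = 10.80%.
After the first change, unemployed falls and employed rises by 2.85; labor force unchanged → E = 203.12, U = 21.39, labor force = 224.51 million.
After the second change, unemployed and labor force both rise by 13.92 → E = 203.12, U = 35.31, labor force = 238.43 million.
New unemployment rate = 35.31 / 238.43 = 14.81%.

New unemployment rate ≈ 14.81%.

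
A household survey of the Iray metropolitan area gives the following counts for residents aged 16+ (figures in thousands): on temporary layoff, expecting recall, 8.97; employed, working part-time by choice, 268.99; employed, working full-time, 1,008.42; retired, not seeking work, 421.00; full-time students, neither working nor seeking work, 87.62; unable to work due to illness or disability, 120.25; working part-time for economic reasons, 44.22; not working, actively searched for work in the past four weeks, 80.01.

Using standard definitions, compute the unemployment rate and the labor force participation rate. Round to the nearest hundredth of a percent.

Employed = 268.99 + 1,008.42 + 44.22 = 1,321.63 thousand (anyone who worked, including part-time for economic reasons, counts as employed).
Unemployed = 8.97 + 80.01 = 88.98 thousand (jobless and actively searching, or on temporary layoff).
Labor force = 1,321.63 + 88.98 = 1,410.61 thousand.
Not in labor force = 421.00 + 87.62 + 120.25 = 628.87 thousand (those not working and not actively searching are outside the labor force).
Civilian working-age population = 1,410.61 + 628.87 = 2,039.48 thousand.
Unemployment rate = 88.98 / 1,410.61 = 6.31%.
Labor force participation rate = 1,410.61 / 2,039.48 = 69.17%.

Unemployment rate ≈ 6.31%; labor force participation rate ≈ 69.17%.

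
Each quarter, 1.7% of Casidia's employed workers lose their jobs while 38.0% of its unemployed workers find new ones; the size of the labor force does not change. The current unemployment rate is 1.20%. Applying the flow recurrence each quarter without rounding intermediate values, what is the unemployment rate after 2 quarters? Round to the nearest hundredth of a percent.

With a fixed labor force, u_{t+1} = u_t + s·(1−u_t) − f·u_t = u_t·(1−s−f) + s.
Here 1−s−f = 0.603 and s = 0.017.
u_1 = 0.012000 × 0.603 + 0.017 = 0.024236.
u_2 = 0.024236 × 0.603 + 0.017 = 0.031614.

Unemployment rate after two quarters ≈ 3.16%.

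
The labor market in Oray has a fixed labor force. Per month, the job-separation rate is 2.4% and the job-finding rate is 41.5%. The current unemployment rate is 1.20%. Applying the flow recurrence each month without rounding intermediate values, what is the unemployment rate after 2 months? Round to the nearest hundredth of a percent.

With a fixed labor force, u_{t+1} = u_t + s·(1−u_t) − f·u_t = u_t·(1−s−f) + s.
Here 1−s−f = 0.561 and s = 0.024.
u_1 = 0.012000 × 0.561 + 0.024 = 0.030732.
u_2 = 0.030732 × 0.561 + 0.024 = 0.041241.

Unemployment rate after two months ≈ 4.12%.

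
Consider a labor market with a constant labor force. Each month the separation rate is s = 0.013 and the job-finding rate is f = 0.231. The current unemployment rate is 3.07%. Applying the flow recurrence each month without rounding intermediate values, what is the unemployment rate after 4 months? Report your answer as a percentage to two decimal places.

Unemployment rate after four months ≈ 4.59%.

With a fixed labor force, u_{t+1} = u_t + s·(1−u_t) − f·u_t = u_t·(1−s−f) + s.
Here 1−s−f = 0.756 and s = 0.013.
u_1 = 0.030700 × 0.756 + 0.013 = 0.036209.
u_2 = 0.036209 × 0.756 + 0.013 = 0.040374.
u_3 = 0.040374 × 0.756 + 0.013 = 0.043523.
u_4 = 0.043523 × 0.756 + 0.013 = 0.045903.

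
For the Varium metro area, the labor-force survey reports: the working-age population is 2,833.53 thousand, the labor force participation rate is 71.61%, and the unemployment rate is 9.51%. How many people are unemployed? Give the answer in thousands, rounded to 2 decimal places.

Labor force = 0.7161 × 2,833.53 = 2,029.09 thousand.
Unemployed = 0.0951 × 2,029.09 ≈ 192.97 thousand.

About 192.97 thousand are unemployed.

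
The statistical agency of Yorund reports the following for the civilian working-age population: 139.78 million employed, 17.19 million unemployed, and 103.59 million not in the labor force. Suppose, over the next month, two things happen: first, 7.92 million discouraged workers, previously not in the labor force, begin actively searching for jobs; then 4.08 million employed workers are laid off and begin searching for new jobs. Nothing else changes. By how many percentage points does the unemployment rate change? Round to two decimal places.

The unemployment rate changes by +6.75 percentage points.

Initially, labor force = 139.78 + 17.19 = 156.97 million, so u = 17.19/156.97 = 10.95%.
After the first change, unemployed and labor force both rise by 7.92 → E = 139.78, U = 25.11, labor force = 164.89 million.
After the second change, employed falls and unemployed rises by 4.08; labor force unchanged → E = 135.70, U = 29.19, labor force = 164.89 million.
New unemployment rate = 29.19 / 164.89 = 17.70%.
Change = 17.70% − 10.95% = +6.75 percentage points.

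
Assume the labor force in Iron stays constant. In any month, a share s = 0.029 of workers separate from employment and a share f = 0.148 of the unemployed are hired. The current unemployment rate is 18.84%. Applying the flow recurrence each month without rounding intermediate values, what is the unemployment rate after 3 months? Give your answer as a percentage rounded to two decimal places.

With a fixed labor force, u_{t+1} = u_t + s·(1−u_t) − f·u_t = u_t·(1−s−f) + s.
Here 1−s−f = 0.823 and s = 0.029.
u_1 = 0.188400 × 0.823 + 0.029 = 0.184053.
u_2 = 0.184053 × 0.823 + 0.029 = 0.180476.
u_3 = 0.180476 × 0.823 + 0.029 = 0.177532.

Unemployment rate after three months ≈ 17.75%.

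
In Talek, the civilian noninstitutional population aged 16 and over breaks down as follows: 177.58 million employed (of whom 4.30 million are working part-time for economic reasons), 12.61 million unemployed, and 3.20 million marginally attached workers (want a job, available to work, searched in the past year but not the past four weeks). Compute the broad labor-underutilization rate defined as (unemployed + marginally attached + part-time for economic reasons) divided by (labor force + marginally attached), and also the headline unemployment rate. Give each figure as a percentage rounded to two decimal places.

Labor force = 177.58 + 12.61 = 190.19 million.
Numerator = 12.61 + 3.20 + 4.30 = 20.11 million.
Denominator = 190.19 + 3.20 = 193.39 million.
Broad rate = 20.11 / 193.39 = 10.40%.
Headline unemployment rate = 12.61 / 190.19 = 6.63%.

Broad underutilization rate ≈ 10.40%; headline unemployment rate ≈ 6.63%.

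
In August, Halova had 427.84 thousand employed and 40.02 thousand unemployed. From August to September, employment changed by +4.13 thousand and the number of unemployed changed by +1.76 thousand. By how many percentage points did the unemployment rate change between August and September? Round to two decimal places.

August: labor force = 427.84 + 40.02 = 467.86; u = 40.02/467.86 = 8.55%.
September: labor force = 431.97 + 41.78 = 473.75; u = 41.78/473.75 = 8.82%.
Change = 8.82% − 8.55% = +0.27 pp.

The unemployment rate changed by +0.27 percentage points.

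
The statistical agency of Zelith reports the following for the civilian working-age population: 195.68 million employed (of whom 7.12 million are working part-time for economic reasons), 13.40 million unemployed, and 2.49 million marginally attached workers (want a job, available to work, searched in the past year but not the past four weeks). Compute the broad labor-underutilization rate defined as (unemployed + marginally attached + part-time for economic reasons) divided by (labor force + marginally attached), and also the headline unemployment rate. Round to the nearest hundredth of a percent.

Broad underutilization rate ≈ 10.88%; headline unemployment rate ≈ 6.41%.

Labor force = 195.68 + 13.40 = 209.08 million.
Numerator = 13.40 + 2.49 + 7.12 = 23.01 million.
Denominator = 209.08 + 2.49 = 211.57 million.
Broad rate = 23.01 / 211.57 = 10.88%.
Headline unemployment rate = 13.40 / 209.08 = 6.41%.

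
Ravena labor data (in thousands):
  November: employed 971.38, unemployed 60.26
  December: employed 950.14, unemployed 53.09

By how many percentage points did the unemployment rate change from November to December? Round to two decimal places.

The unemployment rate changed by −0.55 percentage points.

November: labor force = 971.38 + 60.26 = 1,031.64; u = 60.26/1,031.64 = 5.84%.
December: labor force = 950.14 + 53.09 = 1,003.23; u = 53.09/1,003.23 = 5.29%.
Change = 5.29% − 5.84% = −0.55 pp.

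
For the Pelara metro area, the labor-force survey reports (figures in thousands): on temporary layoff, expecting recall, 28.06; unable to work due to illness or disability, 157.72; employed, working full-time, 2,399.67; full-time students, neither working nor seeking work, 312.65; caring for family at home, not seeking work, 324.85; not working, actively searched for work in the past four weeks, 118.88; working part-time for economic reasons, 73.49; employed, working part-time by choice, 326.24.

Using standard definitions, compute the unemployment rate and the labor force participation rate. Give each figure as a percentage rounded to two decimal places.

Employed = 2,399.67 + 73.49 + 326.24 = 2,799.40 thousand (anyone who worked, including part-time for economic reasons, counts as employed).
Unemployed = 28.06 + 118.88 = 146.94 thousand (jobless and actively searching, or on temporary layoff).
Labor force = 2,799.40 + 146.94 = 2,946.34 thousand.
Not in labor force = 157.72 + 312.65 + 324.85 = 795.22 thousand (those not working and not actively searching are outside the labor force).
Civilian working-age population = 2,946.34 + 795.22 = 3,741.56 thousand.
Unemployment rate = 146.94 / 2,946.34 = 4.99%.
Labor force participation rate = 2,946.34 / 3,741.56 = 78.75%.

Unemployment rate ≈ 4.99%; labor force participation rate ≈ 78.75%.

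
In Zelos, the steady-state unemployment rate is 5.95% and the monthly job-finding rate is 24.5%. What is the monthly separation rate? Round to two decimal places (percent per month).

From u* = s/(s+f): s = u·f/(1−u).
s = 0.0595 × 24.5 / (1 − 0.0595) = 1.4578 / 0.9405 ≈ 1.55% per month.

Separation rate ≈ 1.55% per month.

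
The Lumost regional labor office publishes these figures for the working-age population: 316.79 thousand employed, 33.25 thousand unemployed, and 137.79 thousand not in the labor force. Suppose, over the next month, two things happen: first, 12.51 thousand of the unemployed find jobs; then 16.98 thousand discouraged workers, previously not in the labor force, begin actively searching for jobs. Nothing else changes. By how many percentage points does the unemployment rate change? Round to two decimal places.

The unemployment rate changes by +0.78 percentage points.

Initially, labor force = 316.79 + 33.25 = 350.04 thousand, so u = 33.25/350.04 = 9.50%.
After the first change, unemployed falls and employed rises by 12.51; labor force unchanged → E = 329.30, U = 20.74, labor force = 350.04 thousand.
After the second change, unemployed and labor force both rise by 16.98 → E = 329.30, U = 37.72, labor force = 367.02 thousand.
New unemployment rate = 37.72 / 367.02 = 10.28%.
Change = 10.28% − 9.50% = +0.78 percentage points.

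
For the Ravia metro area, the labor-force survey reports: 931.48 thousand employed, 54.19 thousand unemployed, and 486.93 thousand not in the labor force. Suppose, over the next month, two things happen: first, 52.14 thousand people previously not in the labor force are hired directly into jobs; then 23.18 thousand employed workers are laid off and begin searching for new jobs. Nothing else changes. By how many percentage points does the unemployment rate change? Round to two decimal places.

The unemployment rate changes by +1.96 percentage points.

Initially, labor force = 931.48 + 54.19 = 985.67 thousand, so u = 54.19/985.67 = 5.50%.
After the first change, employed and labor force both rise by 52.14; unemployed unchanged → E = 983.62, U = 54.19, labor force = 1,037.81 thousand.
After the second change, employed falls and unemployed rises by 23.18; labor force unchanged → E = 960.44, U = 77.37, labor force = 1,037.81 thousand.
New unemployment rate = 77.37 / 1,037.81 = 7.46%.
Change = 7.46% − 5.50% = +1.96 percentage points.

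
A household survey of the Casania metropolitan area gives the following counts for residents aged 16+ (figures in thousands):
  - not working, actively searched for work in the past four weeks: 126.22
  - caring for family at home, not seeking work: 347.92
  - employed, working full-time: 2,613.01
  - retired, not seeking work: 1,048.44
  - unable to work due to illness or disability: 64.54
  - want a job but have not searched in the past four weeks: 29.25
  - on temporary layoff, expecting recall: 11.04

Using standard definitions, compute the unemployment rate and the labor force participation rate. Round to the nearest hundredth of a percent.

Employed = 2,613.01 thousand.
Unemployed = 126.22 + 11.04 = 137.26 thousand (jobless and actively searching, or on temporary layoff).
Labor force = 2,613.01 + 137.26 = 2,750.27 thousand.
Not in labor force = 347.92 + 1,048.44 + 64.54 + 29.25 = 1,490.15 thousand (those not working and not actively searching are outside the labor force — including those who want a job but have given up searching).
Civilian working-age population = 2,750.27 + 1,490.15 = 4,240.42 thousand.
Unemployment rate = 137.26 / 2,750.27 = 4.99%.
Labor force participation rate = 2,750.27 / 4,240.42 = 64.86%.

Unemployment rate ≈ 4.99%; labor force participation rate ≈ 64.86%.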